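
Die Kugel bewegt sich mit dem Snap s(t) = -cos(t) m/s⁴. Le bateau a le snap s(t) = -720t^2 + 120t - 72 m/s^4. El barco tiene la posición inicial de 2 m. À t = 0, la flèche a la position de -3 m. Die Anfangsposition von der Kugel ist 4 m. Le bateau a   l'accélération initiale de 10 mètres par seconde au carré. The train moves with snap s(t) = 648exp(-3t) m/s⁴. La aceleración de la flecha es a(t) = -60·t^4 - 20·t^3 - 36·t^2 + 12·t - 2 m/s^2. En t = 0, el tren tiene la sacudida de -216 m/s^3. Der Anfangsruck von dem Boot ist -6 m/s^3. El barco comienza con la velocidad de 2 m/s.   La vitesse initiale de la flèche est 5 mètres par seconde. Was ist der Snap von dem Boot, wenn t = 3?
Aus der Gleichung für den Snap s(t) = -720·t^2 + 120·t - 72, setzen wir t = 3 ein und erhalten s = -6192.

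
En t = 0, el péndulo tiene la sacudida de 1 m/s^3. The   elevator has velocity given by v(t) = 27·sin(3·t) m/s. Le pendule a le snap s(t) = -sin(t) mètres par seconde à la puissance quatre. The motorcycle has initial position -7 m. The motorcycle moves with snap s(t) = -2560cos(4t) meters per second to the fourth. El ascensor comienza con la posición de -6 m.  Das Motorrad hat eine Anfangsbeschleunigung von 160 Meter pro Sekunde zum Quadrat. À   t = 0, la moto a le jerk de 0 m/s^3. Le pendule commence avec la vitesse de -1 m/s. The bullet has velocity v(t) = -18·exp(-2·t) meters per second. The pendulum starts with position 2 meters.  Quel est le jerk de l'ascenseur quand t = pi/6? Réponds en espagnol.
Debemos derivar nuestra ecuación de la velocidad v(t) = 27·sin(3·t) 2 veces. La derivada de la velocidad da la aceleración: a(t) = 81·cos(3·t). Tomando d/dt de a(t), encontramos j(t) = -243·sin(3·t). De la ecuación de la sacudida j(t) = -243·sin(3·t), sustituimos t = pi/6 para obtener j = -243.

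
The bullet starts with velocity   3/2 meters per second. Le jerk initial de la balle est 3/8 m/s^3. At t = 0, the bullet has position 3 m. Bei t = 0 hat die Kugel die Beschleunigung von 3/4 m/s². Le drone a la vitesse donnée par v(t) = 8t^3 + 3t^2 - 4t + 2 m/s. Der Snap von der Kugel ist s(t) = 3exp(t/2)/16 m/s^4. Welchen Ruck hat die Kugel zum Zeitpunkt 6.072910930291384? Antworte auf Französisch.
Pour résoudre ceci, nous devons prendre 1 primitive de notre équation du snap s(t) = 3·exp(t/2)/16. La primitive du snap, avec j(0) = 3/8, donne le jerk: j(t) = 3·exp(t/2)/8. Nous avons le jerk j(t) = 3·exp(t/2)/8. En substituant t = 6.072910930291384: j(6.072910930291384) = 7.81172814025230.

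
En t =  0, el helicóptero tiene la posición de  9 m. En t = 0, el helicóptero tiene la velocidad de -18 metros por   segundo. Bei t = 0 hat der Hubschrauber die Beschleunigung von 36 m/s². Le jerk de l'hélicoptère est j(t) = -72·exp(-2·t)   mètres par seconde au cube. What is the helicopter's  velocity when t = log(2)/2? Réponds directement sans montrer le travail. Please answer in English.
At t = log(2)/2, v = -9.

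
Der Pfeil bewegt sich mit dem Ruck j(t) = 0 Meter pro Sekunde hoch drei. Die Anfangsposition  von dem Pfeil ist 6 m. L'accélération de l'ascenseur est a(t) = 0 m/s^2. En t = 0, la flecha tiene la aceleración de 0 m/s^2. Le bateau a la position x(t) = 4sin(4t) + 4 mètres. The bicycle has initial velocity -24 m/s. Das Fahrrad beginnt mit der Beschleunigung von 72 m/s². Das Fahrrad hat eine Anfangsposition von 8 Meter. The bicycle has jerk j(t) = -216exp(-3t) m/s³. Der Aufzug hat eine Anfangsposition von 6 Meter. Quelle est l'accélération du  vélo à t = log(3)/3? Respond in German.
Um dies zu lösen, müssen wir 1 Integral unserer Gleichung für den Ruck j(t) = -216·exp(-3·t) finden. Mit ∫j(t)dt und Anwendung von a(0) = 72, finden wir a(t) = 72·exp(-3·t). Mit a(t) = 72·exp(-3·t) und Einsetzen von t = log(3)/3, finden wir a = 24.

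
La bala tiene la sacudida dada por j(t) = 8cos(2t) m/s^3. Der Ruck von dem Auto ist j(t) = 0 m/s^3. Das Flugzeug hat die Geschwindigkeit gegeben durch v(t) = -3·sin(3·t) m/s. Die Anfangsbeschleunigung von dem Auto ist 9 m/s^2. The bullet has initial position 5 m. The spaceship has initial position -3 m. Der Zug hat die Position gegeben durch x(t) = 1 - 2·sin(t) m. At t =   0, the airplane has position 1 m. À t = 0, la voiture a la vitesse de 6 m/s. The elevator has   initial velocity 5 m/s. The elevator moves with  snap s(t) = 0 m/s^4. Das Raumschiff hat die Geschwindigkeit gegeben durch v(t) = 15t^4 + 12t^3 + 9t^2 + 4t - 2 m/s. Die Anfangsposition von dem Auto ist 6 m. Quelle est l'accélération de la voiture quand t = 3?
Pour résoudre ceci, nous devons prendre 1 primitive de notre équation du jerk j(t) = 0. En intégrant le jerk et en utilisant la condition initiale a(0) = 9, nous obtenons a(t) = 9. En utilisant a(t) = 9 et en substituant t = 3, nous trouvons a = 9.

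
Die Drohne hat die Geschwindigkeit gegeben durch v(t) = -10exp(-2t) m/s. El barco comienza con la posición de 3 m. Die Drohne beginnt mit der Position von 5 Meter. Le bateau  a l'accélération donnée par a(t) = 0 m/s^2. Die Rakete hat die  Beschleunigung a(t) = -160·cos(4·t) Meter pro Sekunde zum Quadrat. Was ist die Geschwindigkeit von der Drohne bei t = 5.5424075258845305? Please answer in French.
Nous avons la vitesse v(t) = -10·exp(-2·t). En substituant t = 5.5424075258845305: v(5.5424075258845305) = -0.000153435548471600.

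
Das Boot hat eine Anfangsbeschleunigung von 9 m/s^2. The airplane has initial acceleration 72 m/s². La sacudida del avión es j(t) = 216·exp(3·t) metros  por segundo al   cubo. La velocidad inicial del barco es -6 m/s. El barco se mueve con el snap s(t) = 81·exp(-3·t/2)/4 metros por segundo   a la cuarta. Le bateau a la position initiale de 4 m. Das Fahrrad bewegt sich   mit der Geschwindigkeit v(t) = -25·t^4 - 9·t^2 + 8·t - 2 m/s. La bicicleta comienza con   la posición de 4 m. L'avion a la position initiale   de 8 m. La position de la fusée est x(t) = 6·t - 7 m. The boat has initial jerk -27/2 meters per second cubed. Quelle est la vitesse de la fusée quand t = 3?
Pour résoudre ceci, nous devons prendre 1 dérivée de notre équation de la position x(t) = 6·t - 7. En dérivant la position, nous obtenons la vitesse: v(t) = 6. Nous avons la vitesse v(t) = 6. En substituant t = 3: v(3) = 6.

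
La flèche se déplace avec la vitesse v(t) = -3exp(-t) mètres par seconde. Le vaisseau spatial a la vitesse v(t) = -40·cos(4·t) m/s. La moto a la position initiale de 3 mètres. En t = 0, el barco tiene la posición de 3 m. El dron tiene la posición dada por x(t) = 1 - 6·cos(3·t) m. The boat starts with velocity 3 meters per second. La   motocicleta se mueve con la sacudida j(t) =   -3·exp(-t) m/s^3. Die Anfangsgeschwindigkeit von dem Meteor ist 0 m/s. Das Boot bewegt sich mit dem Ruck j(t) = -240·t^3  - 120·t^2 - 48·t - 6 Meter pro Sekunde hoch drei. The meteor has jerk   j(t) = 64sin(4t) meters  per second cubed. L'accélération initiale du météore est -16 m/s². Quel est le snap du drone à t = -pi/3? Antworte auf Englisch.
Starting from position x(t) = 1 - 6·cos(3·t), we take 4 derivatives. Differentiating position, we get velocity: v(t) = 18·sin(3·t). Taking d/dt of v(t), we find a(t) = 54·cos(3·t). The derivative of acceleration gives jerk: j(t) = -162·sin(3·t). Taking d/dt of j(t), we find s(t) = -486·cos(3·t). We have snap s(t) = -486·cos(3·t). Substituting t = -pi/3: s(-pi/3) = 486.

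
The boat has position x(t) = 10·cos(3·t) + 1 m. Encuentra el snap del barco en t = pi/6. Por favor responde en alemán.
Ausgehend von der Position x(t) = 10·cos(3·t) + 1, nehmen wir 4 Ableitungen. Die Ableitung von der Position ergibt die Geschwindigkeit: v(t) = -30·sin(3·t). Durch Ableiten von der Geschwindigkeit erhalten wir die Beschleunigung: a(t) = -90·cos(3·t). Mit d/dt von a(t) finden wir j(t) = 270·sin(3·t). Mit d/dt von j(t) finden wir s(t) = 810·cos(3·t). Aus der Gleichung für den Snap s(t) = 810·cos(3·t), setzen wir t = pi/6 ein und erhalten s = 0.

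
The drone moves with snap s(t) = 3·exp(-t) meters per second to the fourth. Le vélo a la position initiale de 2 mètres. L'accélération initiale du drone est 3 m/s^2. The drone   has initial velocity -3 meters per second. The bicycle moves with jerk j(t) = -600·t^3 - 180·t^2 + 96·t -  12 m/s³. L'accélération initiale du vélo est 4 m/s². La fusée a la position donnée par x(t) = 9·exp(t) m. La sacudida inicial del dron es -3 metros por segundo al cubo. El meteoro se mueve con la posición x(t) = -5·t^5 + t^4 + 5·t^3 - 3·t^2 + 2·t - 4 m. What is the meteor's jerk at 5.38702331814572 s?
Starting from position x(t) = -5·t^5 + t^4 + 5·t^3 - 3·t^2 + 2·t - 4, we take 3 derivatives. Differentiating position, we get velocity: v(t) = -25·t^4 + 4·t^3 + 15·t^2 - 6·t + 2. Taking d/dt of v(t), we find a(t) = -100·t^3 + 12·t^2 + 30·t - 6. The derivative of acceleration gives jerk: j(t) = -300·t^2 + 24·t + 30. Using j(t) = -300·t^2 + 24·t + 30 and substituting t = 5.38702331814572, we find j = -8546.71750943822.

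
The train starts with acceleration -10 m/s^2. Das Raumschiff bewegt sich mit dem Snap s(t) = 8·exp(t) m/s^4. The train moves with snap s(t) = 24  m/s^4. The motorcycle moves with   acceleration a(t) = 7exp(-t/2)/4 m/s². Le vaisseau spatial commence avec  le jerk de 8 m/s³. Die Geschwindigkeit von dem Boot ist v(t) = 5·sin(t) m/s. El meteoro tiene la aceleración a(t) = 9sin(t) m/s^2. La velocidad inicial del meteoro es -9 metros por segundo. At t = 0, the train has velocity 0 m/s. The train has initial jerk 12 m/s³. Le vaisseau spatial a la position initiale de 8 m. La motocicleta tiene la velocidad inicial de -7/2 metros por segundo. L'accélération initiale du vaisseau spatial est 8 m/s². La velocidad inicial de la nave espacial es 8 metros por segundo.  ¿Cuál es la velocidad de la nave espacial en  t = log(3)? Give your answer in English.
We need to integrate our snap equation s(t) = 8·exp(t) 3 times. The antiderivative of snap, with j(0) = 8, gives jerk: j(t) = 8·exp(t). Integrating jerk and using the initial condition a(0) = 8, we get a(t) = 8·exp(t). Integrating acceleration and using the initial condition v(0) = 8, we get v(t) = 8·exp(t). From the given velocity equation v(t) = 8·exp(t), we substitute t = log(3) to get v = 24.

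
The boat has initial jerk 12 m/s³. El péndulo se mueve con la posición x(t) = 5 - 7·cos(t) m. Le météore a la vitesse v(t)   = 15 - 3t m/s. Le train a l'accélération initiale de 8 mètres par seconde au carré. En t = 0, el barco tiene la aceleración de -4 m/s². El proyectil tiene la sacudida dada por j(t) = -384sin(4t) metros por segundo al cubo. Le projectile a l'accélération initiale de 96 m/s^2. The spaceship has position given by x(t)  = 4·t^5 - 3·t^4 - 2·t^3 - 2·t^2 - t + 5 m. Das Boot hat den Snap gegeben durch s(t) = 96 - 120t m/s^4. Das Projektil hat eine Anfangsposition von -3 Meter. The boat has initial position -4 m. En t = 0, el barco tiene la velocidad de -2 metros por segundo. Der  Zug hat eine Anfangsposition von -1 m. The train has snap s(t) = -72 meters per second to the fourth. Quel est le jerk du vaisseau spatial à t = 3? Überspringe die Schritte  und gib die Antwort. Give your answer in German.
Bei t = 3, j = 1932.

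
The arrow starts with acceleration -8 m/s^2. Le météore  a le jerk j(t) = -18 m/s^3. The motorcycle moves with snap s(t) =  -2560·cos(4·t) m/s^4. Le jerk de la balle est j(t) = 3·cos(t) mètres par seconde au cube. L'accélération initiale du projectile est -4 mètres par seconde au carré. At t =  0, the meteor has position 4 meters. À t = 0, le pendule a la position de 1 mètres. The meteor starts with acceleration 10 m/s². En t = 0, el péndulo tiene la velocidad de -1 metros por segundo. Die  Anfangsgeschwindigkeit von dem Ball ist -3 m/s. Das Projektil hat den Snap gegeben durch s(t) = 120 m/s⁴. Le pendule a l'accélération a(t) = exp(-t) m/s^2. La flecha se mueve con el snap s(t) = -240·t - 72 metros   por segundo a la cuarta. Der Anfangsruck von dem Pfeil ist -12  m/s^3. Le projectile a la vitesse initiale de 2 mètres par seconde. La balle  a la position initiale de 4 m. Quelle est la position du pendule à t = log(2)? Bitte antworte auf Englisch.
We must find the antiderivative of our acceleration equation a(t) = exp(-t) 2 times. The antiderivative of acceleration is velocity. Using v(0) = -1, we get v(t) = -exp(-t). Integrating velocity and using the initial condition x(0) = 1, we get x(t) = exp(-t). From the given position equation x(t) = exp(-t), we substitute t = log(2) to get x = 1/2.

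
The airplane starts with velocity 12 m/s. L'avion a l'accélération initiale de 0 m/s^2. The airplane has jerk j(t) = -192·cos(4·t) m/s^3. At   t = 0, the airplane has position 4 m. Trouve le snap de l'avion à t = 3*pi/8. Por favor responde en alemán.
Wir müssen unsere Gleichung für den Ruck j(t) = -192·cos(4·t) 1-mal ableiten. Mit d/dt von j(t) finden wir s(t) = 768·sin(4·t). Wir haben den Snap s(t) = 768·sin(4·t). Durch Einsetzen von t = 3*pi/8: s(3*pi/8) = -768.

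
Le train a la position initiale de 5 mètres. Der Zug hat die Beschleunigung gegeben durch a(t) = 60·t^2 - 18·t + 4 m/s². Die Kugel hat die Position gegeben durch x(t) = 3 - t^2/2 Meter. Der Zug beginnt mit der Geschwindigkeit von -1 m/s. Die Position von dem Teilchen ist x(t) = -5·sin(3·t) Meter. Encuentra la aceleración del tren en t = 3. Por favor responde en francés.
Nous avons l'accélération a(t) = 60·t^2 - 18·t + 4. En substituant t = 3: a(3) = 490.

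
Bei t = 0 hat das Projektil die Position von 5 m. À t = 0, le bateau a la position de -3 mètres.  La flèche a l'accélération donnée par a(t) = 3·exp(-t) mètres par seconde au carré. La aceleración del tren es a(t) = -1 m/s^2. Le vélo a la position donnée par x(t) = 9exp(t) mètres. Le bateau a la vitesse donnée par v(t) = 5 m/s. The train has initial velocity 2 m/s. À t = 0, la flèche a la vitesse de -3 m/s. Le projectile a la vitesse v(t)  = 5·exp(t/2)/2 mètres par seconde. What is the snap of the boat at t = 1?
To solve this, we need to take 3 derivatives of our velocity equation v(t) = 5. The derivative of velocity gives acceleration: a(t) = 0. The derivative of acceleration gives jerk: j(t) = 0. The derivative of jerk gives snap: s(t) = 0. From the given snap equation s(t) = 0, we substitute t = 1 to get s = 0.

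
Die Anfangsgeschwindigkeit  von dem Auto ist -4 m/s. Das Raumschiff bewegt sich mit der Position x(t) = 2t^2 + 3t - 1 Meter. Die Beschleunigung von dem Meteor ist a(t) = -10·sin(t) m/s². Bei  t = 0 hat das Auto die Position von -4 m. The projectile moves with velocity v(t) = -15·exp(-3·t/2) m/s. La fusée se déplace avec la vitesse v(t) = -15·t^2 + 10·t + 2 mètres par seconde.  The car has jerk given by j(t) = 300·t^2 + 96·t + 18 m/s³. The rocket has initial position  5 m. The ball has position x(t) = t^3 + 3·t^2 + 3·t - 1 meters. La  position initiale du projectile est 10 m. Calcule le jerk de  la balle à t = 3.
Nous devons dériver notre équation de la position x(t) = t^3 + 3·t^2 + 3·t - 1 3 fois. La dérivée de la position donne la vitesse: v(t) = 3·t^2 + 6·t + 3. La dérivée de la vitesse donne l'accélération: a(t) = 6·t + 6. En dérivant l'accélération, nous obtenons le jerk: j(t) = 6. De l'équation du jerk j(t) = 6, nous substituons t = 3 pour obtenir j = 6.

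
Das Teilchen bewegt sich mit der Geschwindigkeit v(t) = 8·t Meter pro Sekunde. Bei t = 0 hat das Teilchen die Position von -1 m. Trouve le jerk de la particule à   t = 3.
En partant de la vitesse v(t) = 8·t, nous prenons 2 dérivées. En dérivant la vitesse, nous obtenons l'accélération: a(t) = 8. En dérivant l'accélération, nous obtenons le jerk: j(t) = 0. En utilisant j(t) = 0 et en substituant t = 3, nous trouvons j = 0.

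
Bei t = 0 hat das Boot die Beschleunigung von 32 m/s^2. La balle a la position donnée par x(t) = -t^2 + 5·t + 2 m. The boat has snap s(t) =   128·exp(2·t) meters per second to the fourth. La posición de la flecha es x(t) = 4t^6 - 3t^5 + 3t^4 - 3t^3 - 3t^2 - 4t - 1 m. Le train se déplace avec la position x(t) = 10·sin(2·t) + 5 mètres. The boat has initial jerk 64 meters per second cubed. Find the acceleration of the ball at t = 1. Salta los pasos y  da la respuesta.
At t = 1, a = -2.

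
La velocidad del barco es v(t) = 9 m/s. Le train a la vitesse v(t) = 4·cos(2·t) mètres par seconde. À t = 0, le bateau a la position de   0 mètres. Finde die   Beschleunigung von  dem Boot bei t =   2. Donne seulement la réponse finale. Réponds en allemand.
Die Beschleunigung bei t = 2 ist a = 0.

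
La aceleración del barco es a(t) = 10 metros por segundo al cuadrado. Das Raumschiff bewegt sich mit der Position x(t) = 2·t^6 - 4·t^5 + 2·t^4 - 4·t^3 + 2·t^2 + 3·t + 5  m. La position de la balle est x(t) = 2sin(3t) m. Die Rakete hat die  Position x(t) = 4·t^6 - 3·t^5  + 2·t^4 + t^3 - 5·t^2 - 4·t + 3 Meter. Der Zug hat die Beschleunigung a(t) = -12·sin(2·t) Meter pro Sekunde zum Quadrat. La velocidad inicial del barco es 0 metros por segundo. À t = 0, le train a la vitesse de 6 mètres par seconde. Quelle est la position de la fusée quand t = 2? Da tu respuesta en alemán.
Aus der Gleichung für die Position x(t) = 4·t^6 - 3·t^5 + 2·t^4 + t^3 - 5·t^2 - 4·t + 3, setzen wir t = 2 ein und erhalten x = 175.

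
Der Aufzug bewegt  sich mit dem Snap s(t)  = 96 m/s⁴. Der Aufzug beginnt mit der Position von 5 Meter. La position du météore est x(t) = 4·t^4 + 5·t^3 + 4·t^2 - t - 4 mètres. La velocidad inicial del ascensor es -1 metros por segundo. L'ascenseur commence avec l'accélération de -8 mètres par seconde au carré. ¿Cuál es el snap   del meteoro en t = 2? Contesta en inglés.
We must differentiate our position equation x(t) = 4·t^4 + 5·t^3 + 4·t^2 - t - 4 4 times. The derivative of position gives velocity: v(t) = 16·t^3 + 15·t^2 + 8·t - 1. Taking d/dt of v(t), we find a(t) = 48·t^2 + 30·t + 8. Differentiating acceleration, we get jerk: j(t) = 96·t + 30. Differentiating jerk, we get snap: s(t) = 96. Using s(t) = 96 and substituting t = 2, we find s = 96.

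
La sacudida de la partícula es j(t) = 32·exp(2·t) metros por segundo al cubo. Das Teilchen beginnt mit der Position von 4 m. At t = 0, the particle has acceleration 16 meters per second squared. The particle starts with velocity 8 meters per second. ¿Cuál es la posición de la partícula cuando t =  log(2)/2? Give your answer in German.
Ausgehend von dem Ruck j(t) = 32·exp(2·t), nehmen wir 3 Integrale. Das Integral von dem Ruck ist die Beschleunigung. Mit a(0) = 16 erhalten wir a(t) = 16·exp(2·t). Durch Integration von der Beschleunigung und Verwendung der Anfangsbedingung v(0) = 8, erhalten wir v(t) = 8·exp(2·t). Das Integral von der Geschwindigkeit ist die Position. Mit x(0) = 4 erhalten wir x(t) = 4·exp(2·t). Wir haben die Position x(t) = 4·exp(2·t). Durch Einsetzen von t = log(2)/2: x(log(2)/2) = 8.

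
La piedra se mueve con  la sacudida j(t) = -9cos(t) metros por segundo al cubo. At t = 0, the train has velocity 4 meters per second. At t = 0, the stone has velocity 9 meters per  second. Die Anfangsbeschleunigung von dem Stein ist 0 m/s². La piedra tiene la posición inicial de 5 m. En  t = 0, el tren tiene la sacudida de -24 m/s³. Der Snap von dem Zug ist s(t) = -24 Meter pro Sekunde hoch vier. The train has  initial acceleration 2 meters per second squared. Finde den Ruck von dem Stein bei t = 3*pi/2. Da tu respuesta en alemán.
Wir haben den Ruck j(t) = -9·cos(t). Durch Einsetzen von t = 3*pi/2: j(3*pi/2) = 0.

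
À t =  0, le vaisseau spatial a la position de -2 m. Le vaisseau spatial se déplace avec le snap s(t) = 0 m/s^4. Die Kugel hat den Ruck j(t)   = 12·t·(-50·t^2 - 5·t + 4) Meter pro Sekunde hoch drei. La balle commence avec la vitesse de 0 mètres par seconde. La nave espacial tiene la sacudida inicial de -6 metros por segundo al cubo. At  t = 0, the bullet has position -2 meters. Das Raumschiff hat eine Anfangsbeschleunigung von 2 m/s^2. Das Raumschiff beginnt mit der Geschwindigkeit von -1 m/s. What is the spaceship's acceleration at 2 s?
Starting from snap s(t) = 0, we take 2 antiderivatives. Taking ∫s(t)dt and applying j(0) = -6, we find j(t) = -6. The antiderivative of jerk, with a(0) = 2, gives acceleration: a(t) = 2 - 6·t. From the given acceleration equation a(t) = 2 - 6·t, we substitute t = 2 to get a = -10.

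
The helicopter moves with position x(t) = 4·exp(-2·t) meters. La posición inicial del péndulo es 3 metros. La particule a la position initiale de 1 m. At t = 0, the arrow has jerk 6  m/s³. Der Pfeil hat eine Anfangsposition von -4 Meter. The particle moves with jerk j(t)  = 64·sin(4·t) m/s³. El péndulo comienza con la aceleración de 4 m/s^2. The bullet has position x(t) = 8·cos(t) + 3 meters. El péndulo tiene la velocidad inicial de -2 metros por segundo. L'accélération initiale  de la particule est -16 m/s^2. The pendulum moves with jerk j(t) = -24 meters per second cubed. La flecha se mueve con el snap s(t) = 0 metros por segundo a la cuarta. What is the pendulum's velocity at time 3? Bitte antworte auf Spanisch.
Partiendo de la sacudida j(t) = -24, tomamos 2 antiderivadas. La integral de la sacudida, con a(0) = 4, da la aceleración: a(t) = 4 - 24·t. La antiderivada de la aceleración es la velocidad. Usando v(0) = -2, obtenemos v(t) = -12·t^2 + 4·t - 2. De la ecuación de la velocidad v(t) = -12·t^2 + 4·t - 2, sustituimos t = 3 para obtener v = -98.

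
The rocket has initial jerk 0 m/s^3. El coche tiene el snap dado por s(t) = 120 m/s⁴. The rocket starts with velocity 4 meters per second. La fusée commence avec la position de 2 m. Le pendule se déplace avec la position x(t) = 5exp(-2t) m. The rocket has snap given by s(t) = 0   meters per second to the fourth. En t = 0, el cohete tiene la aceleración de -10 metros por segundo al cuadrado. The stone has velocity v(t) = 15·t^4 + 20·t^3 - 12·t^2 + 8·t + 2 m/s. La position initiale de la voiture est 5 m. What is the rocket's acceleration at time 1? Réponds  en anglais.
To find the answer, we compute 2 integrals of s(t) = 0. Integrating snap and using the initial condition j(0) = 0, we get j(t) = 0. Integrating jerk and using the initial condition a(0) = -10, we get a(t) = -10. From the given acceleration equation a(t) = -10, we substitute t = 1 to get a = -10.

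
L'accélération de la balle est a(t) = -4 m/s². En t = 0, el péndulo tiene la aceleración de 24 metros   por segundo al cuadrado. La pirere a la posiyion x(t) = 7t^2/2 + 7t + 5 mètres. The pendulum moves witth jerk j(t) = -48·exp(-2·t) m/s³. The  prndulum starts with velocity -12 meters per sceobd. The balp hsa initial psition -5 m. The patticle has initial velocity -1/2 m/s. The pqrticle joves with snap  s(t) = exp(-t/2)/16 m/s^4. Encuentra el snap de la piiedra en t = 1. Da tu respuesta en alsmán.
Um dies zu lösen, müssen wir 4 Ableitungen unserer Gleichung für die Position x(t) = 7·t^2/2 + 7·t + 5 nehmen. Durch Ableiten von der Position erhalten wir die Geschwindigkeit: v(t) = 7·t + 7. Durch Ableiten von der Geschwindigkeit erhalten wir die Beschleunigung: a(t) = 7. Durch Ableiten von der Beschleunigung erhalten wir den Ruck: j(t) = 0. Durch Ableiten von dem Ruck erhalten wir den Snap: s(t) = 0. Wir haben den Snap s(t) = 0. Durch Einsetzen von t = 1: s(1) = 0.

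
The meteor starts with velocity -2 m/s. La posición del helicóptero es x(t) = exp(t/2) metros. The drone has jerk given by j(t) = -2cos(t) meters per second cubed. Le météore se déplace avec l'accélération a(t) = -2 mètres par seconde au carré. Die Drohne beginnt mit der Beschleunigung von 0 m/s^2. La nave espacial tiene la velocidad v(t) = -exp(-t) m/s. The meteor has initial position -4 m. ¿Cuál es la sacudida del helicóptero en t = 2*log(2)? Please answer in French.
Nous devons dériver notre équation de la position x(t) = exp(t/2) 3 fois. En prenant d/dt de x(t), nous trouvons v(t) = exp(t/2)/2. En prenant d/dt de v(t), nous trouvons a(t) = exp(t/2)/4. En prenant d/dt de a(t), nous trouvons j(t) = exp(t/2)/8. De l'équation du jerk j(t) = exp(t/2)/8, nous substituons t = 2*log(2) pour obtenir j = 1/4.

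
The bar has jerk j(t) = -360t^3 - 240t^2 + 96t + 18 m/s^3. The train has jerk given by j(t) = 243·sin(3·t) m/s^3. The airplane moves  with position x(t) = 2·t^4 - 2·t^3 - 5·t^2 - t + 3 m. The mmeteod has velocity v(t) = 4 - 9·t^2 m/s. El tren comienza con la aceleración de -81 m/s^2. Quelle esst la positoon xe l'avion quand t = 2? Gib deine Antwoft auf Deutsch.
Mit x(t) = 2·t^4 - 2·t^3 - 5·t^2 - t + 3 und Einsetzen von t = 2, finden wir x = -3.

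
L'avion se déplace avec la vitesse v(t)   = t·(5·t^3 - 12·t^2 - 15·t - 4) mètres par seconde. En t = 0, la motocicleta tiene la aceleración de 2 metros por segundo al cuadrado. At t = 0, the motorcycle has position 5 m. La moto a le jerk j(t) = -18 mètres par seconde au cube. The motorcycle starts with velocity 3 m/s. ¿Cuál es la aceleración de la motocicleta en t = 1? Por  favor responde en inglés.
Starting from jerk j(t) = -18, we take 1 antiderivative. Finding the integral of j(t) and using a(0) = 2: a(t) = 2 - 18·t. From the given acceleration equation a(t) = 2 - 18·t, we substitute t = 1 to get a = -16.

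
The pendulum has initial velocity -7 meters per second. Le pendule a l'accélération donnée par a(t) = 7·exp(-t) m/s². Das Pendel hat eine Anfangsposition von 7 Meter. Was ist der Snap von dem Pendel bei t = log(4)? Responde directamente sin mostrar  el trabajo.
s(log(4)) = 7/4.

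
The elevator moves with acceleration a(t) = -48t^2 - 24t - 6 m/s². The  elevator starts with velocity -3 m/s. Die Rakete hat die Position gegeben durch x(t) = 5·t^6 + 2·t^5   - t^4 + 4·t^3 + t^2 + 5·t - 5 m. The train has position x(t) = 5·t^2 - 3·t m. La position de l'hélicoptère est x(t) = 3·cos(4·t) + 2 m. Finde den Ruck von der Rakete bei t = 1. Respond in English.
We must differentiate our position equation x(t) = 5·t^6 + 2·t^5 - t^4 + 4·t^3 + t^2 + 5·t - 5 3 times. The derivative of position gives velocity: v(t) = 30·t^5 + 10·t^4 - 4·t^3 + 12·t^2 + 2·t + 5. Taking d/dt of v(t), we find a(t) = 150·t^4 + 40·t^3 - 12·t^2 + 24·t + 2. Taking d/dt of a(t), we find j(t) = 600·t^3 + 120·t^2 - 24·t + 24. From the given jerk equation j(t) = 600·t^3 + 120·t^2 - 24·t + 24, we substitute t = 1 to get j = 720.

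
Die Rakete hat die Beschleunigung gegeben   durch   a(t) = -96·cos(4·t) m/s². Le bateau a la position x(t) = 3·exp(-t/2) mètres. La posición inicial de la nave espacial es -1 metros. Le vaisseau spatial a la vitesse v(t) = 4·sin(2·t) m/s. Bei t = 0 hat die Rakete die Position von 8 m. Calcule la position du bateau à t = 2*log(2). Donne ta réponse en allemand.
Wir haben die Position x(t) = 3·exp(-t/2). Durch Einsetzen von t = 2*log(2): x(2*log(2)) = 3/2.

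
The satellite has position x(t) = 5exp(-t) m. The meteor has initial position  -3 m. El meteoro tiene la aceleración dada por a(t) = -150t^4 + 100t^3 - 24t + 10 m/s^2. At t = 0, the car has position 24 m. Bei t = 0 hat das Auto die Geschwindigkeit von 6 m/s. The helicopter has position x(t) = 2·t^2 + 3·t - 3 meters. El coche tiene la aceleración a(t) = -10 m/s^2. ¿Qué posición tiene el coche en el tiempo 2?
Partiendo de la aceleración a(t) = -10, tomamos 2 antiderivadas. Tomando ∫a(t)dt y aplicando v(0) = 6, encontramos v(t) = 6 - 10·t. La antiderivada de la velocidad, con x(0) = 24, da la posición: x(t) = -5·t^2 + 6·t + 24. Tenemos la posición x(t) = -5·t^2 + 6·t + 24. Sustituyendo t = 2: x(2) = 16.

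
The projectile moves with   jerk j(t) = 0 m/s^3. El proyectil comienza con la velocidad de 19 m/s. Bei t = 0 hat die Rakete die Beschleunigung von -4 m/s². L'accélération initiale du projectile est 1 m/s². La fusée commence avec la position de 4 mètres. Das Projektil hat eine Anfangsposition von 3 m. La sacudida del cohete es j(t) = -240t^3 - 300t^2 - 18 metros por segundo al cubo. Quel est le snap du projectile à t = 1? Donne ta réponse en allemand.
Ausgehend von dem Ruck j(t) = 0, nehmen wir 1 Ableitung. Durch Ableiten von dem Ruck erhalten wir den Snap: s(t) = 0. Mit s(t) = 0 und Einsetzen von t = 1, finden wir s = 0.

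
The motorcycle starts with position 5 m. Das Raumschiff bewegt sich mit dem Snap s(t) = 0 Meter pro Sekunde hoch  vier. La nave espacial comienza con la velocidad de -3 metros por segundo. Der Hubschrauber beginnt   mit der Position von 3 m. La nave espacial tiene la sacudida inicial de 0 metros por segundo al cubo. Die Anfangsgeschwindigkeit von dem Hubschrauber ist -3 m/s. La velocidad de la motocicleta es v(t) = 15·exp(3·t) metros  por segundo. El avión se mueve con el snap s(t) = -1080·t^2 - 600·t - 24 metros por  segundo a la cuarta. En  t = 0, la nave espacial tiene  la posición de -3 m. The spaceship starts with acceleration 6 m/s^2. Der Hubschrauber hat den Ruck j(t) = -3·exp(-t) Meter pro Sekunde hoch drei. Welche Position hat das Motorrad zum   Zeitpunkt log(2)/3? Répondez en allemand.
Wir müssen unsere Gleichung für die Geschwindigkeit v(t) = 15·exp(3·t) 1-mal integrieren. Mit ∫v(t)dt und Anwendung von x(0) = 5, finden wir x(t) = 5·exp(3·t). Wir haben die Position x(t) = 5·exp(3·t). Durch Einsetzen von t = log(2)/3: x(log(2)/3) = 10.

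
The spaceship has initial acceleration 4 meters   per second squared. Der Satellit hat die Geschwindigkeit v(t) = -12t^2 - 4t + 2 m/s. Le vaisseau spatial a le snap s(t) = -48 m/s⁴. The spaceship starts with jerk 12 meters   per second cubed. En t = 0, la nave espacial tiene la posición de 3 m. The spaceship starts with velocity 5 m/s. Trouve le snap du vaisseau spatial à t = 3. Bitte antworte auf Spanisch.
Tenemos el snap s(t) = -48. Sustituyendo t = 3: s(3) = -48.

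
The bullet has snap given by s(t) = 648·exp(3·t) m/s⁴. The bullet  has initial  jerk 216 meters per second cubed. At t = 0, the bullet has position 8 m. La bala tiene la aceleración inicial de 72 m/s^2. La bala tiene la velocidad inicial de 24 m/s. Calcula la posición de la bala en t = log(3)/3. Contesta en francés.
Pour résoudre ceci, nous devons prendre 4 intégrales de notre équation du snap s(t) = 648·exp(3·t). La primitive du snap, avec j(0) = 216, donne le jerk: j(t) = 216·exp(3·t). En intégrant le jerk et en utilisant la condition initiale a(0) = 72, nous obtenons a(t) = 72·exp(3·t). La primitive de l'accélération, avec v(0) = 24, donne la vitesse: v(t) = 24·exp(3·t). En intégrant la vitesse et en utilisant la condition initiale x(0) = 8, nous obtenons x(t) = 8·exp(3·t). De l'équation de la position x(t) = 8·exp(3·t), nous substituons t = log(3)/3 pour obtenir x = 24.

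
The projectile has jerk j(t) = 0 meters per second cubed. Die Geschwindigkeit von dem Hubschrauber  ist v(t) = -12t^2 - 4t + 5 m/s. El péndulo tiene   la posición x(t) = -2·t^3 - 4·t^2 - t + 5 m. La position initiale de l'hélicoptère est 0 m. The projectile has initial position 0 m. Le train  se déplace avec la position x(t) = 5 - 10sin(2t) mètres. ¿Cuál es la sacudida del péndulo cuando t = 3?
Partiendo de la posición x(t) = -2·t^3 - 4·t^2 - t + 5, tomamos 3 derivadas. Tomando d/dt de x(t), encontramos v(t) = -6·t^2 - 8·t - 1. Derivando la velocidad, obtenemos la aceleración: a(t) = -12·t - 8. Derivando la aceleración, obtenemos la sacudida: j(t) = -12. Tenemos la sacudida j(t) = -12. Sustituyendo t = 3: j(3) = -12.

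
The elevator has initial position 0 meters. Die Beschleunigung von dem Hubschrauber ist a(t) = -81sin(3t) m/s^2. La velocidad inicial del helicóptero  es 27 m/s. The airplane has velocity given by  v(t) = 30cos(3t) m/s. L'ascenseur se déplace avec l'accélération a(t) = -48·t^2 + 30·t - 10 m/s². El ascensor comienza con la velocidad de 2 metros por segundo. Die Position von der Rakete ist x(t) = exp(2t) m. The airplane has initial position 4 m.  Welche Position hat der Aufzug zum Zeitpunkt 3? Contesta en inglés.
We must find the integral of our acceleration equation a(t) = -48·t^2 + 30·t - 10 2 times. Finding the antiderivative of a(t) and using v(0) = 2: v(t) = -16·t^3 + 15·t^2 - 10·t + 2. Taking ∫v(t)dt and applying x(0) = 0, we find x(t) = -4·t^4 + 5·t^3 - 5·t^2 + 2·t. Using x(t) = -4·t^4 + 5·t^3 - 5·t^2 + 2·t and substituting t = 3, we find x = -228.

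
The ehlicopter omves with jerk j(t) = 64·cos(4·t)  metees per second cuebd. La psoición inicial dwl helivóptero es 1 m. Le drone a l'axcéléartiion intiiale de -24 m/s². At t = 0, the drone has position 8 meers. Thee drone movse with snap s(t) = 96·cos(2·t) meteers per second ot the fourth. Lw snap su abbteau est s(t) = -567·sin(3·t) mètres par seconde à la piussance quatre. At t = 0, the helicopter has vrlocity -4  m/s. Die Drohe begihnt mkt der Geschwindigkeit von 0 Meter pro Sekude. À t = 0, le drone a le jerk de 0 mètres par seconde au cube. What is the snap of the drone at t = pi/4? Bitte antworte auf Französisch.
De l'équation du snap s(t) = 96·cos(2·t), nous substituons t = pi/4 pour obtenir s = 0.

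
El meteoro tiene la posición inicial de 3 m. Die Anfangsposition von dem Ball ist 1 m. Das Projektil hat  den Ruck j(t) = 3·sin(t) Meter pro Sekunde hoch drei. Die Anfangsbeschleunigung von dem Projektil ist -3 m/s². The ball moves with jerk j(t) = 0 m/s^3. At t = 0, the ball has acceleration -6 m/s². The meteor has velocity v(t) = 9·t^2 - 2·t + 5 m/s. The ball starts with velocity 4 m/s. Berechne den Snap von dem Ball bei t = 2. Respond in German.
Wir müssen unsere Gleichung für den Ruck j(t) = 0 1-mal ableiten. Durch Ableiten von dem Ruck erhalten wir den Snap: s(t) = 0. Aus der Gleichung für den Snap s(t) = 0, setzen wir t = 2 ein und erhalten s = 0.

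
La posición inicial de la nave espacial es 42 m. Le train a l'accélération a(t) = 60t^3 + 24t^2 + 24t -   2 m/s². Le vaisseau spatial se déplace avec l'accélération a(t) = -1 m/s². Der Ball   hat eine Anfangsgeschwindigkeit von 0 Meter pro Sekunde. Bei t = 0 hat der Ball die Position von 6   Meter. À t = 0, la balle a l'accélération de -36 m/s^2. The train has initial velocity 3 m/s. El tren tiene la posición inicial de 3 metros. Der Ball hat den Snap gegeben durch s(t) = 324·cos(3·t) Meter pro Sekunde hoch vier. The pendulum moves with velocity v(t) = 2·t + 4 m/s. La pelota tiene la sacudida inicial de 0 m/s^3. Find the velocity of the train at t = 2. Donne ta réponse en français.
En partant de l'accélération a(t) = 60·t^3 + 24·t^2 + 24·t - 2, nous prenons 1 intégrale. La primitive de l'accélération est la vitesse. En utilisant v(0) = 3, nous obtenons v(t) = 15·t^4 + 8·t^3 + 12·t^2 - 2·t + 3. En utilisant v(t) = 15·t^4 + 8·t^3 + 12·t^2 - 2·t + 3 et en substituant t = 2, nous trouvons v = 351.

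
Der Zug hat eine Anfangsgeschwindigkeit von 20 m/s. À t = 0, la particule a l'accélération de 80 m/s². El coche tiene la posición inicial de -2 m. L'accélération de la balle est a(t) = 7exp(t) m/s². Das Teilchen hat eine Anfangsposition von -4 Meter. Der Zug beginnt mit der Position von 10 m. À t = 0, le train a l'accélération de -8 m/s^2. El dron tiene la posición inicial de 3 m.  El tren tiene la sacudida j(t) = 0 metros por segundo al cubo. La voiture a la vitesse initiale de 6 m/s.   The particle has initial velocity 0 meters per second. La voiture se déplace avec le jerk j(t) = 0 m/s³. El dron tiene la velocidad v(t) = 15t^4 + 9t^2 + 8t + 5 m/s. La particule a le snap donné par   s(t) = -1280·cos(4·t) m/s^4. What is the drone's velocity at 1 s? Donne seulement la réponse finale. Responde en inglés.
The velocity at t = 1 is v = 37.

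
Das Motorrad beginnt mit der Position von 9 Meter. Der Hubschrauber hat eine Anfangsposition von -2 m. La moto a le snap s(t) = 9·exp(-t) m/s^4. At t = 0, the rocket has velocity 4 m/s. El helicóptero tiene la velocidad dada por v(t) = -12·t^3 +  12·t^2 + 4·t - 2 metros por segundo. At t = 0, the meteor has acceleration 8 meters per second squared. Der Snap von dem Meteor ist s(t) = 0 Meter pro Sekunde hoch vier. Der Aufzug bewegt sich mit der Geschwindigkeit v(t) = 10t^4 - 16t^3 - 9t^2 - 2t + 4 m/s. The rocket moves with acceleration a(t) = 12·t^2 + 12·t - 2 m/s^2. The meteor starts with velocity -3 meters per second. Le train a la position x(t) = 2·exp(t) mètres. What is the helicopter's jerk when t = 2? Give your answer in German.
Ausgehend von der Geschwindigkeit v(t) = -12·t^3 + 12·t^2 + 4·t - 2, nehmen wir 2 Ableitungen. Durch Ableiten von der Geschwindigkeit erhalten wir die Beschleunigung: a(t) = -36·t^2 + 24·t + 4. Die Ableitung von der Beschleunigung ergibt den Ruck: j(t) = 24 - 72·t. Aus der Gleichung für den Ruck j(t) = 24 - 72·t, setzen wir t = 2 ein und erhalten j = -120.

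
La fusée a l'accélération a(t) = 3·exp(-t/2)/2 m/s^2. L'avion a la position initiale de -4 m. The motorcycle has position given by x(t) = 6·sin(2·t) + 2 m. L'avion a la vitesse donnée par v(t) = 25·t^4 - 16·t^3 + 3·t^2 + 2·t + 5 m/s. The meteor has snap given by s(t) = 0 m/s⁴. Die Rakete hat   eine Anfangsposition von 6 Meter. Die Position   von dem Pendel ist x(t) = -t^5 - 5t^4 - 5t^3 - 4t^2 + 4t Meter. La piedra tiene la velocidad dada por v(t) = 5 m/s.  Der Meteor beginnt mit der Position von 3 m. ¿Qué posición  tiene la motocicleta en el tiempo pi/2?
Usando x(t) = 6·sin(2·t) + 2 y sustituyendo t = pi/2, encontramos x = 2.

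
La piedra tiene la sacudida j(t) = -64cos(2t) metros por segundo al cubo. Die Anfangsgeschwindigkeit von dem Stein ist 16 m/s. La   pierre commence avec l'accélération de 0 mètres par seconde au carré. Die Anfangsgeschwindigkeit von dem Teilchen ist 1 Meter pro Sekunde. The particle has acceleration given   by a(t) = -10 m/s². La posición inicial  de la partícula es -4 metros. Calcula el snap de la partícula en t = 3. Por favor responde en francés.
En partant de l'accélération a(t) = -10, nous prenons 2 dérivées. En dérivant l'accélération, nous obtenons le jerk: j(t) = 0. En prenant d/dt de j(t), nous trouvons s(t) = 0. En utilisant s(t) = 0 et en substituant t = 3, nous trouvons s = 0.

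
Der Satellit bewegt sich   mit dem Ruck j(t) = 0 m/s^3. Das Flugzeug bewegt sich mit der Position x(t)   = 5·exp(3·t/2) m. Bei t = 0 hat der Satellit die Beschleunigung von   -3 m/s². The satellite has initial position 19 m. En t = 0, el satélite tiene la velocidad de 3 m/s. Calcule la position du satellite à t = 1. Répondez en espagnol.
Partiendo de la sacudida j(t) = 0, tomamos 3 antiderivadas. Integrando la sacudida y usando la condición inicial a(0) = -3, obtenemos a(t) = -3. La antiderivada de la aceleración, con v(0) = 3, da la velocidad: v(t) = 3 - 3·t. La antiderivada de la velocidad, con x(0) = 19, da la posición: x(t) = -3·t^2/2 + 3·t + 19. De la ecuación de la posición x(t) = -3·t^2/2 + 3·t + 19, sustituimos t = 1 para obtener x = 41/2.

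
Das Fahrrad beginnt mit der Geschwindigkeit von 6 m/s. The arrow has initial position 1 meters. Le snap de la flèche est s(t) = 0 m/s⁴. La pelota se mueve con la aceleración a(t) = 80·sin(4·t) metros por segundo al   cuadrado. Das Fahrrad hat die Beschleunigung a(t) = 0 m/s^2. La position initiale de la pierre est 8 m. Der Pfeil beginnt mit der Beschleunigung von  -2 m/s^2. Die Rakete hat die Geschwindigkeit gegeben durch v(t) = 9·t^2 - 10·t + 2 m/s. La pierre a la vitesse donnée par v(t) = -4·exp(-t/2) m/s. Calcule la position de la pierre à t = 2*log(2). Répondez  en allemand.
Wir müssen unsere Gleichung für die Geschwindigkeit v(t) = -4·exp(-t/2) 1-mal integrieren. Das Integral von der Geschwindigkeit, mit x(0) = 8, ergibt die Position: x(t) = 8·exp(-t/2). Wir haben die Position x(t) = 8·exp(-t/2). Durch Einsetzen von t = 2*log(2): x(2*log(2)) = 4.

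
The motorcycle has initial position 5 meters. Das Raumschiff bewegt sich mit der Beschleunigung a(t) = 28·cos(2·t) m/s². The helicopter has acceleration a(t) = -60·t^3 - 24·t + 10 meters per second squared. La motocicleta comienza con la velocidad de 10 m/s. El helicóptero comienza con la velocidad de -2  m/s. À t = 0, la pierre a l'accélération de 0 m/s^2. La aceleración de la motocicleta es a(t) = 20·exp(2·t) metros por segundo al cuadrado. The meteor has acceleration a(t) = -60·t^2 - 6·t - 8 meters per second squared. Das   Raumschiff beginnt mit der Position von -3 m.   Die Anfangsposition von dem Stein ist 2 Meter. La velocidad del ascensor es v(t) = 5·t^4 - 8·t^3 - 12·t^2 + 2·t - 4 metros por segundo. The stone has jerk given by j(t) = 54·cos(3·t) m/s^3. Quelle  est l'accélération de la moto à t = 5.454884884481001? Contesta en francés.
Nous avons l'accélération a(t) = 20·exp(2·t). En substituant t = 5.454884884481001: a(5.454884884481001) = 1094164.96636036.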